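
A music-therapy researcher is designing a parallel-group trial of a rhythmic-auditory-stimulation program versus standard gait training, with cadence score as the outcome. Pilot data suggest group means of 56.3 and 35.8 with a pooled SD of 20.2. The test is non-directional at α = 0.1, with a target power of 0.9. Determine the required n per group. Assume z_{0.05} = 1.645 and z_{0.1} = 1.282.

Cohen's d = |M₁ − M₂| / SD_pooled = |56.3 − 35.8| / 20.2 = 20.5 / 20.2 = 1.015.
For two independent groups with equal n: n = 2·((z_{α/2} + z_β) / d)².
z_{α/2} + z_β = 1.645 + 1.282 = 2.927.
n = 2 × (2.927 / 1.015)² = 2 × 2.884² = 2 × 8.32 = 16.6.
Round up to the next whole participant.

n = 17 per group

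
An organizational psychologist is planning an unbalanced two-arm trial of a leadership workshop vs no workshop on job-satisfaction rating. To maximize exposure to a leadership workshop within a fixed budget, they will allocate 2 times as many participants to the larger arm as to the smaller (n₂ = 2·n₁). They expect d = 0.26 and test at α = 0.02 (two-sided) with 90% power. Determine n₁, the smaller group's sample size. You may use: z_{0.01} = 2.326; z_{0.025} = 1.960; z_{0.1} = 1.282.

With allocation ratio k = n₂/n₁ = 2, Var(x̄₁−x̄₂) = σ²(1/n₁ + 1/(k·n₁)) = σ²·(k+1)/(k·n₁).
So n₁ = (1 + 1/k)·((z_{α/2} + z_β)/d)² = 1.500 × (3.608/0.26)².
n₁ = 1.500 × 192.57 = 288.9.
Round up: n₁ = 289, giving n₂ = 2 × 289 = 578.

n₁ = 289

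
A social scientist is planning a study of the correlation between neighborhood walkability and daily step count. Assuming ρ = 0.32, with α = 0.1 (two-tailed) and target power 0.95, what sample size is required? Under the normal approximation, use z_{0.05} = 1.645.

Fisher's z: C = ½·ln((1+r)/(1−r)) = ½·ln(1.9412) = 0.3316.
n = ((z_{α/2} + z_β)/C)² + 3.
(1.645 + 1.645) / 0.3316 = 3.290 / 0.3316 = 9.922.
n = 9.922² + 3 = 98.44 + 3 = 101.4.
Round up.

n = 102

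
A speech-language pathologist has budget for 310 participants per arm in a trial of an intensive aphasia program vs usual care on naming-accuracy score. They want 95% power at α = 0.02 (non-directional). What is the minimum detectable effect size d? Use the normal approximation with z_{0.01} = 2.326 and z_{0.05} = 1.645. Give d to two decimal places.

For two independent groups of n = 310 each: d_min = (z_{α/2} + z_β)·√(2/n).
z-sum = 2.326 + 1.645 = 3.971.
d_min = 3.971 × √(2/310) = 3.971 × 0.0803 = 0.319.

d_min ≈ 0.32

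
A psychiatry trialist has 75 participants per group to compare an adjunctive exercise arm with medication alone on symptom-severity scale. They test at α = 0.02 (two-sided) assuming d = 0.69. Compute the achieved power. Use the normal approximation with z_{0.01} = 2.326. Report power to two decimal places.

For two equal groups, power = Φ(d·√(n/2) − z_{α/2}).
d·√(n/2) = 0.69 × √(75/2) = 0.69 × 6.124 = 4.225.
z_β = 4.225 − 2.326 = 1.899.
Power = Φ(1.899) = 0.971.

power ≈ 0.97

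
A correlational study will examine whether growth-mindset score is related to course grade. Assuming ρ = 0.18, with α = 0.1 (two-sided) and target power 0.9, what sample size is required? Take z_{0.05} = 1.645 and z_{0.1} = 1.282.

n = 262

Fisher's z: C = ½·ln((1+r)/(1−r)) = ½·ln(1.4390) = 0.1820.
n = ((z_{α/2} + z_β)/C)² + 3.
(1.645 + 1.282) / 0.1820 = 2.927 / 0.1820 = 16.082.
n = 16.082² + 3 = 258.64 + 3 = 261.6.
Round up.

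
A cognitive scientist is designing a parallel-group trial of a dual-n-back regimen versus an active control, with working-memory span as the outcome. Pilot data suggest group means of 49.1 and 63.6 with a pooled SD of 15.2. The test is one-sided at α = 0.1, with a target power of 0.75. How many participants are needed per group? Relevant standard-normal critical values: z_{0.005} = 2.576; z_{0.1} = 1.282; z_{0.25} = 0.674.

Cohen's d = |M₁ − M₂| / SD_pooled = |49.1 − 63.6| / 15.2 = 14.5 / 15.2 = 0.954.
For two independent groups with equal n: n = 2·((z_{α} + z_β) / d)².
z_{α} + z_β = 1.282 + 0.674 = 1.956.
n = 2 × (1.956 / 0.954)² = 2 × 2.050² = 2 × 4.20 = 8.4.
Round up to the next whole participant.

n = 9 per group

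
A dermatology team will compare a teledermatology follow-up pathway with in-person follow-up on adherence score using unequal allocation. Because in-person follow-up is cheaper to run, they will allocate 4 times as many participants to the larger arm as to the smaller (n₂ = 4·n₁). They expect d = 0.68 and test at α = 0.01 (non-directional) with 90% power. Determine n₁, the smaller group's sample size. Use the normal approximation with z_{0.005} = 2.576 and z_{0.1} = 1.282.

n₁ = 41

With allocation ratio k = n₂/n₁ = 4, Var(x̄₁−x̄₂) = σ²(1/n₁ + 1/(k·n₁)) = σ²·(k+1)/(k·n₁).
So n₁ = (1 + 1/k)·((z_{α/2} + z_β)/d)² = 1.250 × (3.858/0.68)².
n₁ = 1.250 × 32.19 = 40.2.
Round up: n₁ = 41, giving n₂ = 4 × 41 = 164.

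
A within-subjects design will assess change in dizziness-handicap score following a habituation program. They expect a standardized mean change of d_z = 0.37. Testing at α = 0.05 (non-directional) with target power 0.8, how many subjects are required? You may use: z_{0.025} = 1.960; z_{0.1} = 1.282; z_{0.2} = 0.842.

For a paired (one-sample on differences) test: n = ((z_{α/2} + z_β) / d)².
z_{α/2} + z_β = 1.960 + 0.842 = 2.802.
n = (2.802 / 0.37)² = 7.573² = 57.35.
Round up.

n = 58 pairs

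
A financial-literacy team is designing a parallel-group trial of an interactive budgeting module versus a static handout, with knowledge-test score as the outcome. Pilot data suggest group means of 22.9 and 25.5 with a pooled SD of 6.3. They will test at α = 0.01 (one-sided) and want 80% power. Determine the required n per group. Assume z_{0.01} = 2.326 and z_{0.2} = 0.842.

Cohen's d = |M₁ − M₂| / SD_pooled = |22.9 − 25.5| / 6.3 = 2.6 / 6.3 = 0.413.
For two independent groups with equal n: n = 2·((z_{α} + z_β) / d)².
z_{α} + z_β = 2.326 + 0.842 = 3.168.
n = 2 × (3.168 / 0.413)² = 2 × 7.671² = 2 × 58.84 = 117.7.
Round up to the next whole participant.

n = 118 per group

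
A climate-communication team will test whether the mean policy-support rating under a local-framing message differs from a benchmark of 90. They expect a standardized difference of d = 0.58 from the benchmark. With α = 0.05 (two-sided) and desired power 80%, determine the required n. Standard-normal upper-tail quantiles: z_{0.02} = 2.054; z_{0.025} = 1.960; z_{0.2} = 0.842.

For a one-sample test: n = ((z_{α/2} + z_β) / d)².
z_{α/2} + z_β = 1.960 + 0.842 = 2.802.
n = (2.802 / 0.58)² = 4.831² = 23.34.
Round up.

n = 24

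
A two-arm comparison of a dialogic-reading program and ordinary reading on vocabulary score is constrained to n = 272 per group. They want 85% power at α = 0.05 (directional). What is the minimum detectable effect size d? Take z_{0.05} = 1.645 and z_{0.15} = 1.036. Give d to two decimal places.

For two independent groups of n = 272 each: d_min = (z_{α} + z_β)·√(2/n).
z-sum = 1.645 + 1.036 = 2.681.
d_min = 2.681 × √(2/272) = 2.681 × 0.0857 = 0.230.

d_min ≈ 0.23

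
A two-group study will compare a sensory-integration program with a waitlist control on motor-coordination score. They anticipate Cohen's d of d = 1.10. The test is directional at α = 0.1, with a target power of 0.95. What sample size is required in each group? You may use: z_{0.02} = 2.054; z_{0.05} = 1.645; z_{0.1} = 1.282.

n = 15 per group

For two independent groups with equal n: n = 2·((z_{α} + z_β) / d)².
z_{α} + z_β = 1.282 + 1.645 = 2.927.
n = 2 × (2.927 / 1.10)² = 2 × 2.661² = 2 × 7.08 = 14.2.
Round up to the next whole participant.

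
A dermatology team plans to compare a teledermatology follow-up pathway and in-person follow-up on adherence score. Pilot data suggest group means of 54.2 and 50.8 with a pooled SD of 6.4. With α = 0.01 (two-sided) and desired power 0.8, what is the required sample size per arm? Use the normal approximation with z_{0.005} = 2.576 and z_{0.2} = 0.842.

n = 83 per group

Cohen's d = |M₁ − M₂| / SD_pooled = |54.2 − 50.8| / 6.4 = 3.4 / 6.4 = 0.531.
For two independent groups with equal n: n = 2·((z_{α/2} + z_β) / d)².
z_{α/2} + z_β = 2.576 + 0.842 = 3.418.
n = 2 × (3.418 / 0.531)² = 2 × 6.437² = 2 × 41.43 = 82.9.
Round up to the next whole participant.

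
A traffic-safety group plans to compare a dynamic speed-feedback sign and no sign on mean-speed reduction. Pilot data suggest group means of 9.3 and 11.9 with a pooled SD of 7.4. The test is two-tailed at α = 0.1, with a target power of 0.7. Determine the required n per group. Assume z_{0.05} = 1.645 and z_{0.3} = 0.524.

Cohen's d = |M₁ − M₂| / SD_pooled = |9.3 − 11.9| / 7.4 = 2.6 / 7.4 = 0.351.
For two independent groups with equal n: n = 2·((z_{α/2} + z_β) / d)².
z_{α/2} + z_β = 1.645 + 0.524 = 2.169.
n = 2 × (2.169 / 0.351)² = 2 × 6.179² = 2 × 38.19 = 76.4.
Round up to the next whole participant.

n = 77 per group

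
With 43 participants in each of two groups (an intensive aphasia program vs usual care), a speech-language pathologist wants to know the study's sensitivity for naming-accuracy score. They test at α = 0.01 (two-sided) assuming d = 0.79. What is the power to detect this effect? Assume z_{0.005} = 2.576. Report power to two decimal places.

For two equal groups, power = Φ(d·√(n/2) − z_{α/2}).
d·√(n/2) = 0.79 × √(43/2) = 0.79 × 4.637 = 3.663.
z_β = 3.663 − 2.576 = 1.087.
Power = Φ(1.087) = 0.861.

power ≈ 0.86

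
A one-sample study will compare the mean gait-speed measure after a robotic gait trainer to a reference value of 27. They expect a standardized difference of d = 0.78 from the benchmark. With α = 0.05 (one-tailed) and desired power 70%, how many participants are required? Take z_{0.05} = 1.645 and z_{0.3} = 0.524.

For a one-sample test: n = ((z_{α} + z_β) / d)².
z_{α} + z_β = 1.645 + 0.524 = 2.169.
n = (2.169 / 0.78)² = 2.781² = 7.73.
Round up.

n = 8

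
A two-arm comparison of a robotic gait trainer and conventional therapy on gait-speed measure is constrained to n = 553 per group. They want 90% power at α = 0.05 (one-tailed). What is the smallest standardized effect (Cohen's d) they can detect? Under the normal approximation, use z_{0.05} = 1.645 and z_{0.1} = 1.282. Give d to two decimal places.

For two independent groups of n = 553 each: d_min = (z_{α} + z_β)·√(2/n).
z-sum = 1.645 + 1.282 = 2.927.
d_min = 2.927 × √(2/553) = 2.927 × 0.0601 = 0.176.

d_min ≈ 0.18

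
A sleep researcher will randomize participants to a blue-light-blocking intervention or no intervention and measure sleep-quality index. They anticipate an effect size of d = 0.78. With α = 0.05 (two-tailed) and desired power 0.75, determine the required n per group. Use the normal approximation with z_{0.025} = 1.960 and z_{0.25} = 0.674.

n = 23 per group

For two independent groups with equal n: n = 2·((z_{α/2} + z_β) / d)².
z_{α/2} + z_β = 1.960 + 0.674 = 2.634.
n = 2 × (2.634 / 0.78)² = 2 × 3.377² = 2 × 11.40 = 22.8.
Round up to the next whole participant.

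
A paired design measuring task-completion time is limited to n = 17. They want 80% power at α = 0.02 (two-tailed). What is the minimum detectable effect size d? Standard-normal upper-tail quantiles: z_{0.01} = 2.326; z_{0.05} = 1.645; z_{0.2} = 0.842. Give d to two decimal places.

d_min ≈ 0.77

For a single sample (or paired design) of n = 17: d_min = (z_{α/2} + z_β)/√n.
z-sum = 2.326 + 0.842 = 3.168.
d_min = 3.168 / √17 = 3.168 / 4.123 = 0.768.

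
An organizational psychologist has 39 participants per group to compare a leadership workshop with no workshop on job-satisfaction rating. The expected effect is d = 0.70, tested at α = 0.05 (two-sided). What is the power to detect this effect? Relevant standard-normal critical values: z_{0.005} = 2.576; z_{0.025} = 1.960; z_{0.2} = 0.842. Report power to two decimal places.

For two equal groups, power = Φ(d·√(n/2) − z_{α/2}).
d·√(n/2) = 0.70 × √(39/2) = 0.70 × 4.416 = 3.091.
z_β = 3.091 − 1.960 = 1.131.
Power = Φ(1.131) = 0.871.

power ≈ 0.87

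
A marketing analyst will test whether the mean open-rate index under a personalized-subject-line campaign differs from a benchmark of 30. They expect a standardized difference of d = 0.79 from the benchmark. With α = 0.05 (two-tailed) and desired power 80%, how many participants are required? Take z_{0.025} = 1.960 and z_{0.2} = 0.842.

n = 13

For a one-sample test: n = ((z_{α/2} + z_β) / d)².
z_{α/2} + z_β = 1.960 + 0.842 = 2.802.
n = (2.802 / 0.79)² = 3.547² = 12.58.
Round up.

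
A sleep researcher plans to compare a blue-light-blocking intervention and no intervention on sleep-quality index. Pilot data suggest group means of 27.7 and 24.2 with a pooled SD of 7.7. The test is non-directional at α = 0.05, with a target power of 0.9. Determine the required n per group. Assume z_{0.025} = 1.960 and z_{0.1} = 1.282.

Cohen's d = |M₁ − M₂| / SD_pooled = |27.7 − 24.2| / 7.7 = 3.5 / 7.7 = 0.455.
For two independent groups with equal n: n = 2·((z_{α/2} + z_β) / d)².
z_{α/2} + z_β = 1.960 + 1.282 = 3.242.
n = 2 × (3.242 / 0.455)² = 2 × 7.125² = 2 × 50.77 = 101.5.
Round up to the next whole participant.

n = 102 per group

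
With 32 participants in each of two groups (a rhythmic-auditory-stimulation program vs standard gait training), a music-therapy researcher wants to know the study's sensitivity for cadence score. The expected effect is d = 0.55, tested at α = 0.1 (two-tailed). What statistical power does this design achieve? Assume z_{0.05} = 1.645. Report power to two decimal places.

For two equal groups, power = Φ(d·√(n/2) − z_{α/2}).
d·√(n/2) = 0.55 × √(32/2) = 0.55 × 4.000 = 2.200.
z_β = 2.200 − 1.645 = 0.555.
Power = Φ(0.555) = 0.711.

power ≈ 0.71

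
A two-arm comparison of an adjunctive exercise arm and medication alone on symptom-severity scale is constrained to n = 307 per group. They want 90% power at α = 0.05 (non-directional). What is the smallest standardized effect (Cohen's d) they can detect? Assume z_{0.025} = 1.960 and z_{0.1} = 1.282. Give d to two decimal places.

For two independent groups of n = 307 each: d_min = (z_{α/2} + z_β)·√(2/n).
z-sum = 1.960 + 1.282 = 3.242.
d_min = 3.242 × √(2/307) = 3.242 × 0.0807 = 0.262.

d_min ≈ 0.26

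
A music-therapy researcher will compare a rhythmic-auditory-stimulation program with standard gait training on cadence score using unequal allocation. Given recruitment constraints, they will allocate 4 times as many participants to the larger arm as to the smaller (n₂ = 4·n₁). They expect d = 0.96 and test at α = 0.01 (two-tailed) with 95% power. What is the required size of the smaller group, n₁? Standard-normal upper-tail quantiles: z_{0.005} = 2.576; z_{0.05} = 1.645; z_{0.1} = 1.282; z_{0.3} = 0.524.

n₁ = 25

With allocation ratio k = n₂/n₁ = 4, Var(x̄₁−x̄₂) = σ²(1/n₁ + 1/(k·n₁)) = σ²·(k+1)/(k·n₁).
So n₁ = (1 + 1/k)·((z_{α/2} + z_β)/d)² = 1.250 × (4.221/0.96)².
n₁ = 1.250 × 19.33 = 24.2.
Round up: n₁ = 25, giving n₂ = 4 × 25 = 100.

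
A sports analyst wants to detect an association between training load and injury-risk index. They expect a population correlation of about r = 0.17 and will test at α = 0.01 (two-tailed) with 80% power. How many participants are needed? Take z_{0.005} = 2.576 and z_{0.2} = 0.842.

n = 400

Fisher's z: C = ½·ln((1+r)/(1−r)) = ½·ln(1.4096) = 0.1717.
n = ((z_{α/2} + z_β)/C)² + 3.
(2.576 + 0.842) / 0.1717 = 3.418 / 0.1717 = 19.907.
n = 19.907² + 3 = 396.28 + 3 = 399.3.
Round up.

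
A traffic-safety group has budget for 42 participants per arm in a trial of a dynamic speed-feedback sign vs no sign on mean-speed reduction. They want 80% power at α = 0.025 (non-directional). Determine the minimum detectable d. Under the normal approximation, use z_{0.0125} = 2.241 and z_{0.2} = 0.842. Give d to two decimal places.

For two independent groups of n = 42 each: d_min = (z_{α/2} + z_β)·√(2/n).
z-sum = 2.241 + 0.842 = 3.083.
d_min = 3.083 × √(2/42) = 3.083 × 0.2182 = 0.673.

d_min ≈ 0.67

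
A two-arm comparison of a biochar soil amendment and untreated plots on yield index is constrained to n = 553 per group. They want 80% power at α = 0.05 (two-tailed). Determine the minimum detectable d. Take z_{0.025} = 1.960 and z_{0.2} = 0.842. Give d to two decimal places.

d_min ≈ 0.17

For two independent groups of n = 553 each: d_min = (z_{α/2} + z_β)·√(2/n).
z-sum = 1.960 + 0.842 = 2.802.
d_min = 2.802 × √(2/553) = 2.802 × 0.0601 = 0.169.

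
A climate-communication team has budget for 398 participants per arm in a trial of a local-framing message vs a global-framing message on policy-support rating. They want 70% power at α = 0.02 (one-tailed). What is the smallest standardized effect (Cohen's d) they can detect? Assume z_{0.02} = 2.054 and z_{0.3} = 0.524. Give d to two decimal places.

d_min ≈ 0.18

For two independent groups of n = 398 each: d_min = (z_{α} + z_β)·√(2/n).
z-sum = 2.054 + 0.524 = 2.578.
d_min = 2.578 × √(2/398) = 2.578 × 0.0709 = 0.183.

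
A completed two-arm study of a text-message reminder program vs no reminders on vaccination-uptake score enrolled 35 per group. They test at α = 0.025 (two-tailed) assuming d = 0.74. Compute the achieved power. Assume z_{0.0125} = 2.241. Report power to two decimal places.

power ≈ 0.80

For two equal groups, power = Φ(d·√(n/2) − z_{α/2}).
d·√(n/2) = 0.74 × √(35/2) = 0.74 × 4.183 = 3.096.
z_β = 3.096 − 2.241 = 0.855.
Power = Φ(0.855) = 0.804.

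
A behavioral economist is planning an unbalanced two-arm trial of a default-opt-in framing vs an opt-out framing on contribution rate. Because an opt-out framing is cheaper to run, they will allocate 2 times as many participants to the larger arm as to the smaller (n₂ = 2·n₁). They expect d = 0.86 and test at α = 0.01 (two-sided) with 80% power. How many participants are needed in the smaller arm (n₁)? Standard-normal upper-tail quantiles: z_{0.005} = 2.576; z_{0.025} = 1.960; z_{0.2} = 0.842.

With allocation ratio k = n₂/n₁ = 2, Var(x̄₁−x̄₂) = σ²(1/n₁ + 1/(k·n₁)) = σ²·(k+1)/(k·n₁).
So n₁ = (1 + 1/k)·((z_{α/2} + z_β)/d)² = 1.500 × (3.418/0.86)².
n₁ = 1.500 × 15.80 = 23.7.
Round up: n₁ = 24, giving n₂ = 2 × 24 = 48.

n₁ = 24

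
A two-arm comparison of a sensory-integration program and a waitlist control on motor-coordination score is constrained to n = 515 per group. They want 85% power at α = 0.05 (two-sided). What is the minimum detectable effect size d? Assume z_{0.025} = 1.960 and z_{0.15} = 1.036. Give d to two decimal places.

For two independent groups of n = 515 each: d_min = (z_{α/2} + z_β)·√(2/n).
z-sum = 1.960 + 1.036 = 2.996.
d_min = 2.996 × √(2/515) = 2.996 × 0.0623 = 0.187.

d_min ≈ 0.19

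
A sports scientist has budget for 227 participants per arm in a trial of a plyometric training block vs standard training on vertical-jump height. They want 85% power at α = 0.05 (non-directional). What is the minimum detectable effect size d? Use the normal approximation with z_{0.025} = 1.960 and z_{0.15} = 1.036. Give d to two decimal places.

d_min ≈ 0.28

For two independent groups of n = 227 each: d_min = (z_{α/2} + z_β)·√(2/n).
z-sum = 1.960 + 1.036 = 2.996.
d_min = 2.996 × √(2/227) = 2.996 × 0.0939 = 0.281.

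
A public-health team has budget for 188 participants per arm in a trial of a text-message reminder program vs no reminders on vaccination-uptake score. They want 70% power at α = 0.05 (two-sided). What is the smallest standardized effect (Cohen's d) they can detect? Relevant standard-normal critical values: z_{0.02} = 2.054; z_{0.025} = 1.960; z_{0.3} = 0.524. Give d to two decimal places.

d_min ≈ 0.26

For two independent groups of n = 188 each: d_min = (z_{α/2} + z_β)·√(2/n).
z-sum = 1.960 + 0.524 = 2.484.
d_min = 2.484 × √(2/188) = 2.484 × 0.1031 = 0.256.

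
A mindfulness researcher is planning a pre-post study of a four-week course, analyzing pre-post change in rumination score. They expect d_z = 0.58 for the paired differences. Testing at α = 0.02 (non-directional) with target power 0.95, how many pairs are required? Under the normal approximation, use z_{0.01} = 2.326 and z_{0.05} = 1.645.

For a paired (one-sample on differences) test: n = ((z_{α/2} + z_β) / d)².
z_{α/2} + z_β = 2.326 + 1.645 = 3.971.
n = (3.971 / 0.58)² = 6.847² = 46.88.
Round up.

n = 47 pairs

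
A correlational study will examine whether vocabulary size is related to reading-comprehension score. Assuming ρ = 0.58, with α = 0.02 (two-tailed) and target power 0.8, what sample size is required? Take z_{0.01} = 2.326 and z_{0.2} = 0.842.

Fisher's z: C = ½·ln((1+r)/(1−r)) = ½·ln(3.7619) = 0.6625.
n = ((z_{α/2} + z_β)/C)² + 3.
(2.326 + 0.842) / 0.6625 = 3.168 / 0.6625 = 4.782.
n = 4.782² + 3 = 22.87 + 3 = 25.9.
Round up.

n = 26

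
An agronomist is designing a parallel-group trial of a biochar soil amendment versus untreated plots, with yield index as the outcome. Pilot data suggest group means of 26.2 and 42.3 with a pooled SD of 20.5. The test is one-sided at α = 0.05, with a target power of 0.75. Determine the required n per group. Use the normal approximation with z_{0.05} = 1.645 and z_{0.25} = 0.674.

Cohen's d = |M₁ − M₂| / SD_pooled = |26.2 − 42.3| / 20.5 = 16.1 / 20.5 = 0.785.
For two independent groups with equal n: n = 2·((z_{α} + z_β) / d)².
z_{α} + z_β = 1.645 + 0.674 = 2.319.
n = 2 × (2.319 / 0.785)² = 2 × 2.954² = 2 × 8.73 = 17.5.
Round up to the next whole participant.

n = 18 per group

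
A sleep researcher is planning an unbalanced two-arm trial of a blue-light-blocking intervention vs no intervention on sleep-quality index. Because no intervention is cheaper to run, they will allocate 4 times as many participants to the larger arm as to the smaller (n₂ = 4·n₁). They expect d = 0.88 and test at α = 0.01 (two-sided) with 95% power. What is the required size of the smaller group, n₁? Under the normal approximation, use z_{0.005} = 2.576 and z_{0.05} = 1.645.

n₁ = 29

With allocation ratio k = n₂/n₁ = 4, Var(x̄₁−x̄₂) = σ²(1/n₁ + 1/(k·n₁)) = σ²·(k+1)/(k·n₁).
So n₁ = (1 + 1/k)·((z_{α/2} + z_β)/d)² = 1.250 × (4.221/0.88)².
n₁ = 1.250 × 23.01 = 28.8.
Round up: n₁ = 29, giving n₂ = 4 × 29 = 116.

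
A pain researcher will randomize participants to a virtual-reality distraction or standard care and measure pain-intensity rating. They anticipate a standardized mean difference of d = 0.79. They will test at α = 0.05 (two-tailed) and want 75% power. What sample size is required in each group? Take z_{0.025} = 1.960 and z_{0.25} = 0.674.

n = 23 per group

For two independent groups with equal n: n = 2·((z_{α/2} + z_β) / d)².
z_{α/2} + z_β = 1.960 + 0.674 = 2.634.
n = 2 × (2.634 / 0.79)² = 2 × 3.334² = 2 × 11.12 = 22.2.
Round up to the next whole participant.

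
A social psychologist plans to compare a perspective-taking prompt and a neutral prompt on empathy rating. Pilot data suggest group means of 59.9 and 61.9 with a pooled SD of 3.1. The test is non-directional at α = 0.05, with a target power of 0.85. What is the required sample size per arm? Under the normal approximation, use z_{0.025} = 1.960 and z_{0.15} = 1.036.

Cohen's d = |M₁ − M₂| / SD_pooled = |59.9 − 61.9| / 3.1 = 2.0 / 3.1 = 0.645.
For two independent groups with equal n: n = 2·((z_{α/2} + z_β) / d)².
z_{α/2} + z_β = 1.960 + 1.036 = 2.996.
n = 2 × (2.996 / 0.645)² = 2 × 4.645² = 2 × 21.58 = 43.2.
Round up to the next whole participant.

n = 44 per group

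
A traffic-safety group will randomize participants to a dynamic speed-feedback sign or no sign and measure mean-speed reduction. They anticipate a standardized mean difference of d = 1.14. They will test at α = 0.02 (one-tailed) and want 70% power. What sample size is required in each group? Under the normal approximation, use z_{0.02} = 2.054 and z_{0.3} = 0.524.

n = 11 per group

For two independent groups with equal n: n = 2·((z_{α} + z_β) / d)².
z_{α} + z_β = 2.054 + 0.524 = 2.578.
n = 2 × (2.578 / 1.14)² = 2 × 2.261² = 2 × 5.11 = 10.2.
Round up to the next whole participant.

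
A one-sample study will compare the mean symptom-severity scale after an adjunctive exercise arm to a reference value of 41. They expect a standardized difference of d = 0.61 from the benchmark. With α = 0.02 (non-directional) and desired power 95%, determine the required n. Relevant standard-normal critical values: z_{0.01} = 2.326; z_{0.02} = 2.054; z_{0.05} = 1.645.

n = 43

For a one-sample test: n = ((z_{α/2} + z_β) / d)².
z_{α/2} + z_β = 2.326 + 1.645 = 3.971.
n = (3.971 / 0.61)² = 6.510² = 42.38.
Round up.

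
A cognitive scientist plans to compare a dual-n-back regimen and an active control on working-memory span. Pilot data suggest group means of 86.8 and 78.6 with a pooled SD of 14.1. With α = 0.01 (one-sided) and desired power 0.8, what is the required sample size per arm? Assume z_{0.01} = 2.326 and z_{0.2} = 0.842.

Cohen's d = |M₁ − M₂| / SD_pooled = |86.8 − 78.6| / 14.1 = 8.2 / 14.1 = 0.582.
For two independent groups with equal n: n = 2·((z_{α} + z_β) / d)².
z_{α} + z_β = 2.326 + 0.842 = 3.168.
n = 2 × (3.168 / 0.582)² = 2 × 5.443² = 2 × 29.63 = 59.3.
Round up to the next whole participant.

n = 60 per group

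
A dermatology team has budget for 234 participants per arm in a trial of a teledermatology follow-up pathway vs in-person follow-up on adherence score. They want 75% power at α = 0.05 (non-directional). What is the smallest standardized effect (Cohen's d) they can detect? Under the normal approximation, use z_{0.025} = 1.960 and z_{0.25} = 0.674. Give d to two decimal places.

d_min ≈ 0.24

For two independent groups of n = 234 each: d_min = (z_{α/2} + z_β)·√(2/n).
z-sum = 1.960 + 0.674 = 2.634.
d_min = 2.634 × √(2/234) = 2.634 × 0.0925 = 0.244.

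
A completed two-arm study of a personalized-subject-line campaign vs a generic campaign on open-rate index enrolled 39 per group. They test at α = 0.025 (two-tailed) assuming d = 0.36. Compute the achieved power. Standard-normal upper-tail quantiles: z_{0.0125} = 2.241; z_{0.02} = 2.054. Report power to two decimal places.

For two equal groups, power = Φ(d·√(n/2) − z_{α/2}).
d·√(n/2) = 0.36 × √(39/2) = 0.36 × 4.416 = 1.590.
z_β = 1.590 − 2.241 = -0.651.
Power = Φ(-0.651) = 0.257.

power ≈ 0.26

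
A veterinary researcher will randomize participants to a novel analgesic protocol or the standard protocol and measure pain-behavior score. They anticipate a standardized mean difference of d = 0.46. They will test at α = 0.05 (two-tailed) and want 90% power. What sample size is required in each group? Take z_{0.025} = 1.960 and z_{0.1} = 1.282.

n = 100 per group

For two independent groups with equal n: n = 2·((z_{α/2} + z_β) / d)².
z_{α/2} + z_β = 1.960 + 1.282 = 3.242.
n = 2 × (3.242 / 0.46)² = 2 × 7.048² = 2 × 49.67 = 99.3.
Round up to the next whole participant.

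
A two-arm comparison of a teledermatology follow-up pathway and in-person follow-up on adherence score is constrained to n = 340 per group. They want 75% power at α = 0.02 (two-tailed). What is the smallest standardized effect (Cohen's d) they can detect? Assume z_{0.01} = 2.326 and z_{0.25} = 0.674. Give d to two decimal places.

For two independent groups of n = 340 each: d_min = (z_{α/2} + z_β)·√(2/n).
z-sum = 2.326 + 0.674 = 3.000.
d_min = 3.000 × √(2/340) = 3.000 × 0.0767 = 0.230.

d_min ≈ 0.23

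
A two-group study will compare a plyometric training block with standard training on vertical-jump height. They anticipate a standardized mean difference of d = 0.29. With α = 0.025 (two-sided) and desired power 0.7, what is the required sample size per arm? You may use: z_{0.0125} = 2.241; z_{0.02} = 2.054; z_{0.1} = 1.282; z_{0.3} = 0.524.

For two independent groups with equal n: n = 2·((z_{α/2} + z_β) / d)².
z_{α/2} + z_β = 2.241 + 0.524 = 2.765.
n = 2 × (2.765 / 0.29)² = 2 × 9.534² = 2 × 90.91 = 181.8.
Round up to the next whole participant.

n = 182 per group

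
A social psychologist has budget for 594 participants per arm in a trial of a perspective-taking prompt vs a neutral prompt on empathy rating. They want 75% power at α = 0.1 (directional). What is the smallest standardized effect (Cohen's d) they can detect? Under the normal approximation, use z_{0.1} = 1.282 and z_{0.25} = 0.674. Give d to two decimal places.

d_min ≈ 0.11

For two independent groups of n = 594 each: d_min = (z_{α} + z_β)·√(2/n).
z-sum = 1.282 + 0.674 = 1.956.
d_min = 1.956 × √(2/594) = 1.956 × 0.0580 = 0.113.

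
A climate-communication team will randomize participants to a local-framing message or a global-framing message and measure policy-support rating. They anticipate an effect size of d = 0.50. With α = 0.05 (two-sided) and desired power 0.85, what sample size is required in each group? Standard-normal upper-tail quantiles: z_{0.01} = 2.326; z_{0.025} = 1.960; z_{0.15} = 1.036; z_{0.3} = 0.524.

For two independent groups with equal n: n = 2·((z_{α/2} + z_β) / d)².
z_{α/2} + z_β = 1.960 + 1.036 = 2.996.
n = 2 × (2.996 / 0.50)² = 2 × 5.992² = 2 × 35.90 = 71.8.
Round up to the next whole participant.

n = 72 per group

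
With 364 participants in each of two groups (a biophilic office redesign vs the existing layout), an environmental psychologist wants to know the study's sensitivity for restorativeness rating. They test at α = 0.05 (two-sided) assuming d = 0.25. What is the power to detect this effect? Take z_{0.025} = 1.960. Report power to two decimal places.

For two equal groups, power = Φ(d·√(n/2) − z_{α/2}).
d·√(n/2) = 0.25 × √(364/2) = 0.25 × 13.491 = 3.373.
z_β = 3.373 − 1.960 = 1.413.
Power = Φ(1.413) = 0.921.

power ≈ 0.92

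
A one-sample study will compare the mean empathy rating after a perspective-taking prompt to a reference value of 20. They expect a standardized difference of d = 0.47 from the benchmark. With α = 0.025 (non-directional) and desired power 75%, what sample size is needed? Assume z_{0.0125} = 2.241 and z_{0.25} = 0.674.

For a one-sample test: n = ((z_{α/2} + z_β) / d)².
z_{α/2} + z_β = 2.241 + 0.674 = 2.915.
n = (2.915 / 0.47)² = 6.202² = 38.47.
Round up.

n = 39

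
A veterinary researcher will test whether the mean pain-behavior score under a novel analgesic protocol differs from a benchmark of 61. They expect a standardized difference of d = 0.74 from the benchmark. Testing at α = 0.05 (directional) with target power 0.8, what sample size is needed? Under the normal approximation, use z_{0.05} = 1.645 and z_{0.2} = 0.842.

For a one-sample test: n = ((z_{α} + z_β) / d)².
z_{α} + z_β = 1.645 + 0.842 = 2.487.
n = (2.487 / 0.74)² = 3.361² = 11.30.
Round up.

n = 12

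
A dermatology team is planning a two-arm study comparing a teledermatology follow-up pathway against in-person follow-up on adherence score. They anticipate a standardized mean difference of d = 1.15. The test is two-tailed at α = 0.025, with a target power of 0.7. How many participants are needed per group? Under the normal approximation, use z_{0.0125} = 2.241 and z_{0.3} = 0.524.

n = 12 per group

For two independent groups with equal n: n = 2·((z_{α/2} + z_β) / d)².
z_{α/2} + z_β = 2.241 + 0.524 = 2.765.
n = 2 × (2.765 / 1.15)² = 2 × 2.404² = 2 × 5.78 = 11.6.
Round up to the next whole participant.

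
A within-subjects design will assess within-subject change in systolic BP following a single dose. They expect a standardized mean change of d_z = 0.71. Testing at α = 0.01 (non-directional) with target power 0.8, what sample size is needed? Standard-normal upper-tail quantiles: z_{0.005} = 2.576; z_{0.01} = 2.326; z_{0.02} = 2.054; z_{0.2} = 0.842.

For a paired (one-sample on differences) test: n = ((z_{α/2} + z_β) / d)².
z_{α/2} + z_β = 2.576 + 0.842 = 3.418.
n = (3.418 / 0.71)² = 4.814² = 23.18.
Round up.

n = 24 pairs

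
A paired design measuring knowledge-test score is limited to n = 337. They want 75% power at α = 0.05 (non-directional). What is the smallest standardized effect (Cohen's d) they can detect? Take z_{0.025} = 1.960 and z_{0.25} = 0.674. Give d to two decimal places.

d_min ≈ 0.14

For a single sample (or paired design) of n = 337: d_min = (z_{α/2} + z_β)/√n.
z-sum = 1.960 + 0.674 = 2.634.
d_min = 2.634 / √337 = 2.634 / 18.358 = 0.143.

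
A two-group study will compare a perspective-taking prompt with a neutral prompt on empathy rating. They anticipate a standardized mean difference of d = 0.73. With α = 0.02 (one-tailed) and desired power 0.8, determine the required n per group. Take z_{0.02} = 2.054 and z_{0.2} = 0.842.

n = 32 per group

For two independent groups with equal n: n = 2·((z_{α} + z_β) / d)².
z_{α} + z_β = 2.054 + 0.842 = 2.896.
n = 2 × (2.896 / 0.73)² = 2 × 3.967² = 2 × 15.74 = 31.5.
Round up to the next whole participant.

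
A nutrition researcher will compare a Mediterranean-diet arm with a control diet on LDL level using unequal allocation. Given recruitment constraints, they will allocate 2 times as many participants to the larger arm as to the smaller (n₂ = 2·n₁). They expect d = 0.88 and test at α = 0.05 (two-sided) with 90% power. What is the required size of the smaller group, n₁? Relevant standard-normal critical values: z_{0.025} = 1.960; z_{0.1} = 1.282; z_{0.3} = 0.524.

With allocation ratio k = n₂/n₁ = 2, Var(x̄₁−x̄₂) = σ²(1/n₁ + 1/(k·n₁)) = σ²·(k+1)/(k·n₁).
So n₁ = (1 + 1/k)·((z_{α/2} + z_β)/d)² = 1.500 × (3.242/0.88)².
n₁ = 1.500 × 13.57 = 20.4.
Round up: n₁ = 21, giving n₂ = 2 × 21 = 42.

n₁ = 21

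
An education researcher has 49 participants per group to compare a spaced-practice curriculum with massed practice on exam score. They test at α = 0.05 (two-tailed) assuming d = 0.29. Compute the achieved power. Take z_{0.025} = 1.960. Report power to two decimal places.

For two equal groups, power = Φ(d·√(n/2) − z_{α/2}).
d·√(n/2) = 0.29 × √(49/2) = 0.29 × 4.950 = 1.435.
z_β = 1.435 − 1.960 = -0.525.
Power = Φ(-0.525) = 0.300.

power ≈ 0.30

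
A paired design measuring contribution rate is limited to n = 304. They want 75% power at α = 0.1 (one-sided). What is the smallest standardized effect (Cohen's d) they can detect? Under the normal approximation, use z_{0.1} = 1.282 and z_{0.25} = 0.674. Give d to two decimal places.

For a single sample (or paired design) of n = 304: d_min = (z_{α} + z_β)/√n.
z-sum = 1.282 + 0.674 = 1.956.
d_min = 1.956 / √304 = 1.956 / 17.436 = 0.112.

d_min ≈ 0.11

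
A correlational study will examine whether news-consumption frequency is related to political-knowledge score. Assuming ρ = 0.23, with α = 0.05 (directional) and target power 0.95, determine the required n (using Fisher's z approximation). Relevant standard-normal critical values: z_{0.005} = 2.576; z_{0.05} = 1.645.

n = 201

Fisher's z: C = ½·ln((1+r)/(1−r)) = ½·ln(1.5974) = 0.2342.
n = ((z_{α} + z_β)/C)² + 3.
(1.645 + 1.645) / 0.2342 = 3.290 / 0.2342 = 14.048.
n = 14.048² + 3 = 197.34 + 3 = 200.3.
Round up.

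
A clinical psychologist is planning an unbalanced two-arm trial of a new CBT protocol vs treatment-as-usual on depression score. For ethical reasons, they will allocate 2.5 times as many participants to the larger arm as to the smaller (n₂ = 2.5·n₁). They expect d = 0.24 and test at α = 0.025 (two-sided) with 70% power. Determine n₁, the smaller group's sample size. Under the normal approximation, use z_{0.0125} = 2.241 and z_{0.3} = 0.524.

n₁ = 186

With allocation ratio k = n₂/n₁ = 2.5, Var(x̄₁−x̄₂) = σ²(1/n₁ + 1/(k·n₁)) = σ²·(k+1)/(k·n₁).
So n₁ = (1 + 1/k)·((z_{α/2} + z_β)/d)² = 1.400 × (2.765/0.24)².
n₁ = 1.400 × 132.73 = 185.8.
Round up: n₁ = 186, giving n₂ = 2.5 × 186 = 465.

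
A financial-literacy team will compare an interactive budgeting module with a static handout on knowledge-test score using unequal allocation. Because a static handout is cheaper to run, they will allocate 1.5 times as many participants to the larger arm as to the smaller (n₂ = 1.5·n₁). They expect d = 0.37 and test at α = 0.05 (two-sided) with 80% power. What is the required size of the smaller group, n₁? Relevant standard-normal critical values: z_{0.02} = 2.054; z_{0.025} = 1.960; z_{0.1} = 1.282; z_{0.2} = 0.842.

n₁ = 96

With allocation ratio k = n₂/n₁ = 1.5, Var(x̄₁−x̄₂) = σ²(1/n₁ + 1/(k·n₁)) = σ²·(k+1)/(k·n₁).
So n₁ = (1 + 1/k)·((z_{α/2} + z_β)/d)² = 1.667 × (2.802/0.37)².
n₁ = 1.667 × 57.35 = 95.6.
Round up: n₁ = 96, giving n₂ = 1.5 × 96 = 144.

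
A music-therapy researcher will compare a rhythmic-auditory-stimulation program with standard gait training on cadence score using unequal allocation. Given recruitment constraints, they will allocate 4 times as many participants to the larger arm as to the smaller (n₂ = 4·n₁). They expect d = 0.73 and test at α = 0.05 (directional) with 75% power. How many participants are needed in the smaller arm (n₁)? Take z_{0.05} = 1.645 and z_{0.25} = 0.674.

With allocation ratio k = n₂/n₁ = 4, Var(x̄₁−x̄₂) = σ²(1/n₁ + 1/(k·n₁)) = σ²·(k+1)/(k·n₁).
So n₁ = (1 + 1/k)·((z_{α} + z_β)/d)² = 1.250 × (2.319/0.73)².
n₁ = 1.250 × 10.09 = 12.6.
Round up: n₁ = 13, giving n₂ = 4 × 13 = 52.

n₁ = 13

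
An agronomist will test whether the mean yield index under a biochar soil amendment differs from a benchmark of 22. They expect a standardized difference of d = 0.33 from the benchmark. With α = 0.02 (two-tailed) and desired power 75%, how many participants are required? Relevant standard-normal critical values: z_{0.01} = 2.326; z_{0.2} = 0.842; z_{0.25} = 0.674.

For a one-sample test: n = ((z_{α/2} + z_β) / d)².
z_{α/2} + z_β = 2.326 + 0.674 = 3.000.
n = (3.000 / 0.33)² = 9.091² = 82.64.
Round up.

n = 83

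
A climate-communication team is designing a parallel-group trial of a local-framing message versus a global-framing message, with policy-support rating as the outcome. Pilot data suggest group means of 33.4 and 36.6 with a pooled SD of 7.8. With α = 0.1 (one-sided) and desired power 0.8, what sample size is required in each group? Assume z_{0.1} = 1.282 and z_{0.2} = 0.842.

Cohen's d = |M₁ − M₂| / SD_pooled = |33.4 − 36.6| / 7.8 = 3.2 / 7.8 = 0.410.
For two independent groups with equal n: n = 2·((z_{α} + z_β) / d)².
z_{α} + z_β = 1.282 + 0.842 = 2.124.
n = 2 × (2.124 / 0.410)² = 2 × 5.180² = 2 × 26.84 = 53.7.
Round up to the next whole participant.

n = 54 per group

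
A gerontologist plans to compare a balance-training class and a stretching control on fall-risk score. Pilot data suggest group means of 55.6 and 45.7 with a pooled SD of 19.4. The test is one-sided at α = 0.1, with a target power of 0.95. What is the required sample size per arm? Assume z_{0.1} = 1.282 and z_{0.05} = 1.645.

n = 66 per group

Cohen's d = |M₁ − M₂| / SD_pooled = |55.6 − 45.7| / 19.4 = 9.9 / 19.4 = 0.510.
For two independent groups with equal n: n = 2·((z_{α} + z_β) / d)².
z_{α} + z_β = 1.282 + 1.645 = 2.927.
n = 2 × (2.927 / 0.510)² = 2 × 5.739² = 2 × 32.94 = 65.9.
Round up to the next whole participant.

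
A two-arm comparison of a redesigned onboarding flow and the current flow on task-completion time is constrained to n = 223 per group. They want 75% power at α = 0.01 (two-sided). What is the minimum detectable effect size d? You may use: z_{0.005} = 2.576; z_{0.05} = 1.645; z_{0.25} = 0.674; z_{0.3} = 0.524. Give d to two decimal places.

For two independent groups of n = 223 each: d_min = (z_{α/2} + z_β)·√(2/n).
z-sum = 2.576 + 0.674 = 3.250.
d_min = 3.250 × √(2/223) = 3.250 × 0.0947 = 0.308.

d_min ≈ 0.31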